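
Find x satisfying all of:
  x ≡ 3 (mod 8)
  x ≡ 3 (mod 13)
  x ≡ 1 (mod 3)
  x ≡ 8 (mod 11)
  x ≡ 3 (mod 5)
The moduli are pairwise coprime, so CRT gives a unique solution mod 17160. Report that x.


Product of moduli M = 8 · 13 · 3 · 11 · 5 = 17160.
Merge one congruence at a time:
  Start: x ≡ 3 (mod 8).
  Combine with x ≡ 3 (mod 13); new modulus lcm = 104.
    Write x = 3 + 8·t and substitute into x ≡ 3 (mod 13): 8·t ≡ 3 − 3 = 0 (mod 13).
    The inverse of 8 mod 13 is 5 (since 8·5 = 40 = 3·13 + 1), so t ≡ 5·0 = 0 ≡ 0 (mod 13).
    Then x = 3 + 8·0 = 3, valid modulo lcm(8, 13) = 104: x ≡ 3 (mod 104).
  Combine with x ≡ 1 (mod 3); new modulus lcm = 312.
    Write x = 3 + 104·t and substitute into x ≡ 1 (mod 3): 104·t ≡ 1 − 3 = -2 (mod 3).
    Reduce coefficients mod 3: 2·t ≡ 1 (mod 3).
    The inverse of 2 mod 3 is 2 (since 2·2 = 4 = 1·3 + 1), so t ≡ 2·1 = 2 ≡ 2 (mod 3).
    Then x = 3 + 104·2 = 211, valid modulo lcm(104, 3) = 312: x ≡ 211 (mod 312).
  Combine with x ≡ 8 (mod 11); new modulus lcm = 3432.
    Write x = 211 + 312·t and substitute into x ≡ 8 (mod 11): 312·t ≡ 8 − 211 = -203 (mod 11).
    Reduce coefficients mod 11: 4·t ≡ 6 (mod 11).
    The inverse of 4 mod 11 is 3 (since 4·3 = 12 = 1·11 + 1), so t ≡ 3·6 = 18 ≡ 7 (mod 11).
    Then x = 211 + 312·7 = 2395, valid modulo lcm(312, 11) = 3432: x ≡ 2395 (mod 3432).
  Combine with x ≡ 3 (mod 5); new modulus lcm = 17160.
    Write x = 2395 + 3432·t and substitute into x ≡ 3 (mod 5): 3432·t ≡ 3 − 2395 = -2392 (mod 5).
    Reduce coefficients mod 5: 2·t ≡ 3 (mod 5).
    The inverse of 2 mod 5 is 3 (since 2·3 = 6 = 1·5 + 1), so t ≡ 3·3 = 9 ≡ 4 (mod 5).
    Then x = 2395 + 3432·4 = 16123, valid modulo lcm(3432, 5) = 17160: x ≡ 16123 (mod 17160).
Verify against each original: 16123 mod 8 = 3, 16123 mod 13 = 3, 16123 mod 3 = 1, 16123 mod 11 = 8, 16123 mod 5 = 3.

x ≡ 16123 (mod 17160).


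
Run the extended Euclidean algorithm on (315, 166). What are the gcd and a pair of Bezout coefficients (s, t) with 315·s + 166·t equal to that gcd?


Euclidean algorithm on (315, 166) — divide until remainder is 0:
  315 = 1 · 166 + 149
  166 = 1 · 149 + 17
  149 = 8 · 17 + 13
  17 = 1 · 13 + 4
  13 = 3 · 4 + 1
  4 = 4 · 1 + 0
gcd(315, 166) = 1.
Track Bezout coefficients alongside the remainders: start with r₀ = 315 = a·1 + b·0 (s = 1, t = 0) and r₁ = 166 = a·0 + b·1 (s = 0, t = 1); each new remainder r_{k+1} = r_{k-1} − q_k·r_k inherits s_{k+1} = s_{k-1} − q_k·s_k, t_{k+1} = t_{k-1} − q_k·t_k, so r_k = a·s_k + b·t_k at every step:
  q = 1: r = 149, s = 1 − 1·0 = 1, t = 0 − 1·1 = -1  (check: 315·1 + 166·(-1) = 149)
  q = 1: r = 17, s = 0 − 1·1 = -1, t = 1 − 1·(-1) = 2  (check: 315·(-1) + 166·2 = 17)
  q = 8: r = 13, s = 1 − 8·(-1) = 9, t = -1 − 8·2 = -17  (check: 315·9 + 166·(-17) = 13)
  q = 1: r = 4, s = -1 − 1·9 = -10, t = 2 − 1·(-17) = 19  (check: 315·(-10) + 166·19 = 4)
  q = 3: r = 1, s = 9 − 3·(-10) = 39, t = -17 − 3·19 = -74  (check: 315·39 + 166·(-74) = 1)
The row with r = 1 (the gcd) gives the Bezout coefficients s = 39, t = -74.
Result: 315 · (39) + 166 · (-74) = 1.

gcd(315, 166) = 1; s = 39, t = -74 (check: 315·39 + 166·(-74) = 1).


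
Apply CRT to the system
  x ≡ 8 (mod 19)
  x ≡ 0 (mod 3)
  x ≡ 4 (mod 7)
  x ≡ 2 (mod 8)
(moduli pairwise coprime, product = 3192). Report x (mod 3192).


Product of moduli M = 19 · 3 · 7 · 8 = 3192.
Merge one congruence at a time:
  Start: x ≡ 8 (mod 19).
  Combine with x ≡ 0 (mod 3); new modulus lcm = 57.
    Write x = 8 + 19·t and substitute into x ≡ 0 (mod 3): 19·t ≡ 0 − 8 = -8 (mod 3).
    Reduce coefficients mod 3: 1·t ≡ 1 (mod 3).
    So t ≡ 1 (mod 3).
    Then x = 8 + 19·1 = 27, valid modulo lcm(19, 3) = 57: x ≡ 27 (mod 57).
  Combine with x ≡ 4 (mod 7); new modulus lcm = 399.
    Write x = 27 + 57·t and substitute into x ≡ 4 (mod 7): 57·t ≡ 4 − 27 = -23 (mod 7).
    Reduce coefficients mod 7: 1·t ≡ 5 (mod 7).
    So t ≡ 5 (mod 7).
    Then x = 27 + 57·5 = 312, valid modulo lcm(57, 7) = 399: x ≡ 312 (mod 399).
  Combine with x ≡ 2 (mod 8); new modulus lcm = 3192.
    Write x = 312 + 399·t and substitute into x ≡ 2 (mod 8): 399·t ≡ 2 − 312 = -310 (mod 8).
    Reduce coefficients mod 8: 7·t ≡ 2 (mod 8).
    The inverse of 7 mod 8 is 7 (since 7·7 = 49 = 6·8 + 1), so t ≡ 7·2 = 14 ≡ 6 (mod 8).
    Then x = 312 + 399·6 = 2706, valid modulo lcm(399, 8) = 3192: x ≡ 2706 (mod 3192).
Verify against each original: 2706 mod 19 = 8, 2706 mod 3 = 0, 2706 mod 7 = 4, 2706 mod 8 = 2.

x ≡ 2706 (mod 3192).


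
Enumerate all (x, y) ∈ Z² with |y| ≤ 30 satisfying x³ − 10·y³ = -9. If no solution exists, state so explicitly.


The equation is x³ - 10y³ = -9. For fixed y, x³ = 10·y³ − 9, so a solution requires the RHS to be a perfect cube.
Strategy: iterate y from -30 to 30, compute RHS = 10·y³ − 9, and check whether it is a (positive or negative) perfect cube.
Check small values of y:
  y = 0: RHS = -9 is not a perfect cube.
  y = 1: RHS = 1 = (1)³ ⇒ x = 1 works.
  y = -1: RHS = -19 is not a perfect cube.
  y = 2: RHS = 71 is not a perfect cube.
  y = -2: RHS = -89 is not a perfect cube.
  y = 3: RHS = 261 is not a perfect cube.
  y = -3: RHS = -279 is not a perfect cube.
Continuing the search up to |y| = 30 finds no further solutions beyond those listed.
Collected solutions: (1, 1).

Solutions (with |y| ≤ 30): (1, 1).


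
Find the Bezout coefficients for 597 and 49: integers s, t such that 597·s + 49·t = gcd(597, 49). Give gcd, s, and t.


Euclidean algorithm on (597, 49) — divide until remainder is 0:
  597 = 12 · 49 + 9
  49 = 5 · 9 + 4
  9 = 2 · 4 + 1
  4 = 4 · 1 + 0
gcd(597, 49) = 1.
Track Bezout coefficients alongside the remainders: start with r₀ = 597 = a·1 + b·0 (s = 1, t = 0) and r₁ = 49 = a·0 + b·1 (s = 0, t = 1); each new remainder r_{k+1} = r_{k-1} − q_k·r_k inherits s_{k+1} = s_{k-1} − q_k·s_k, t_{k+1} = t_{k-1} − q_k·t_k, so r_k = a·s_k + b·t_k at every step:
  q = 12: r = 9, s = 1 − 12·0 = 1, t = 0 − 12·1 = -12  (check: 597·1 + 49·(-12) = 9)
  q = 5: r = 4, s = 0 − 5·1 = -5, t = 1 − 5·(-12) = 61  (check: 597·(-5) + 49·61 = 4)
  q = 2: r = 1, s = 1 − 2·(-5) = 11, t = -12 − 2·61 = -134  (check: 597·11 + 49·(-134) = 1)
The row with r = 1 (the gcd) gives the Bezout coefficients s = 11, t = -134.
Result: 597 · (11) + 49 · (-134) = 1.

gcd(597, 49) = 1; s = 11, t = -134 (check: 597·11 + 49·(-134) = 1).


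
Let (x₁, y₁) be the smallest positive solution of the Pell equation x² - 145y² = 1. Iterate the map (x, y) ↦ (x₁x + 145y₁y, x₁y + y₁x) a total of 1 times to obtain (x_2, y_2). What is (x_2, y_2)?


Step 1: Find the fundamental solution (x₁, y₁) of x² - 145y² = 1.
  Expand √145 as a continued fraction. a₀ = ⌊√145⌋ = 12; iterate m_{k+1} = d_k·a_k − m_k, d_{k+1} = (145 − m_{k+1}²)/d_k, a_{k+1} = ⌊(a₀ + m_{k+1})/d_{k+1}⌋ (starting m₀ = 0, d₀ = 1), with convergents p_k = a_k·p_{k-1} + p_{k-2}, q_k = a_k·q_{k-1} + q_{k-2} (p₋₁ = 1, q₋₁ = 0):
  k = 0: a₀ = 12; p₀/q₀ = 12/1; p₀² − 145·q₀² = 144 − 145 = -1.
  k = 1: m = 12, d = 1, a = ⌊(12 + 12)/1⌋ = 24; p/q = (24·12 + 1)/(24·1 + 0) = 289/24; p² − 145·q² = 83521 − 83520 = 1.
  The first convergent with p² − 145·q² = 1 gives the fundamental solution (x₁, y₁) = (289, 24).
Step 2: Apply the recurrence (x_{n+1}, y_{n+1}) = (x₁x_n + 145y₁y_n, x₁y_n + y₁x_n) repeatedly.
  From (x_1, y_1) = (289, 24): x_2 = 289·289 + 145·24·24 = 167041; y_2 = 289·24 + 24·289 = 13872.
Step 3: Verify x_2² - 145·y_2² = 27902695681 - 27902695680 = 1 (should be 1). ✓

(x_1, y_1) = (289, 24); (x_2, y_2) = (167041, 13872).


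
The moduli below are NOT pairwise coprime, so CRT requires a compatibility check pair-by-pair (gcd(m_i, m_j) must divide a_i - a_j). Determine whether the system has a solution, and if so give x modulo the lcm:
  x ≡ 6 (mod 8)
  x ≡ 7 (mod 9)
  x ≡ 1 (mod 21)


Moduli 8, 9, 21 are not pairwise coprime, so CRT works modulo lcm(m_i) when all pairwise compatibility conditions hold.
Pairwise compatibility: gcd(m_i, m_j) must divide a_i - a_j for every pair.
Merge one congruence at a time:
  Start: x ≡ 6 (mod 8).
  Combine with x ≡ 7 (mod 9): gcd(8, 9) = 1; 7 - 6 = 1, which IS divisible by 1, so compatible.
    Write x = 6 + 8·t and substitute into x ≡ 7 (mod 9): 8·t ≡ 7 − 6 = 1 (mod 9).
    The inverse of 8 mod 9 is 8 (since 8·8 = 64 = 7·9 + 1), so t ≡ 8·1 = 8 ≡ 8 (mod 9).
    Then x = 6 + 8·8 = 70, valid modulo lcm(8, 9) = 72: x ≡ 70 (mod 72).
  Combine with x ≡ 1 (mod 21): gcd(72, 21) = 3; 1 - 70 = -69, which IS divisible by 3, so compatible.
    Write x = 70 + 72·t and substitute into x ≡ 1 (mod 21): 72·t ≡ 1 − 70 = -69 (mod 21).
    Divide the congruence (and modulus) by g = 3: 24·t ≡ -23 (mod 7).
    Reduce coefficients mod 7: 3·t ≡ 5 (mod 7).
    The inverse of 3 mod 7 is 5 (since 3·5 = 15 = 2·7 + 1), so t ≡ 5·5 = 25 ≡ 4 (mod 7).
    Then x = 70 + 72·4 = 358, valid modulo lcm(72, 21) = 504: x ≡ 358 (mod 504).
Verify: 358 mod 8 = 6, 358 mod 9 = 7, 358 mod 21 = 1.

x ≡ 358 (mod 504).


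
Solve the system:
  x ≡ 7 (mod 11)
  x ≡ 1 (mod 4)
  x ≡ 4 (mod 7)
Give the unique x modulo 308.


Moduli 11, 4, 7 are pairwise coprime; by CRT there is a unique solution modulo M = 11 · 4 · 7 = 308.
Solve pairwise, accumulating the modulus:
  Start with x ≡ 7 (mod 11).
  Combine with x ≡ 1 (mod 4): since gcd(11, 4) = 1, we get a unique residue mod 44.
    Write x = 7 + 11·t and substitute into x ≡ 1 (mod 4): 11·t ≡ 1 − 7 = -6 (mod 4).
    Reduce coefficients mod 4: 3·t ≡ 2 (mod 4).
    The inverse of 3 mod 4 is 3 (since 3·3 = 9 = 2·4 + 1), so t ≡ 3·2 = 6 ≡ 2 (mod 4).
    Then x = 7 + 11·2 = 29, valid modulo lcm(11, 4) = 44: x ≡ 29 (mod 44).
  Combine with x ≡ 4 (mod 7): since gcd(44, 7) = 1, we get a unique residue mod 308.
    Write x = 29 + 44·t and substitute into x ≡ 4 (mod 7): 44·t ≡ 4 − 29 = -25 (mod 7).
    Reduce coefficients mod 7: 2·t ≡ 3 (mod 7).
    The inverse of 2 mod 7 is 4 (since 2·4 = 8 = 1·7 + 1), so t ≡ 4·3 = 12 ≡ 5 (mod 7).
    Then x = 29 + 44·5 = 249, valid modulo lcm(44, 7) = 308: x ≡ 249 (mod 308).
Verify: 249 mod 11 = 7 ✓, 249 mod 4 = 1 ✓, 249 mod 7 = 4 ✓.

x ≡ 249 (mod 308).


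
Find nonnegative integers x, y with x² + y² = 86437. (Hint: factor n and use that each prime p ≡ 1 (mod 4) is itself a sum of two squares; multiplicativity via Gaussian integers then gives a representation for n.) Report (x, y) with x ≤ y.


Step 1: Factor n = 86437 = 13 · 61 · 109.
Step 2: Check the mod-4 condition on each prime factor: 13 ≡ 1 (mod 4), exponent 1; 61 ≡ 1 (mod 4), exponent 1; 109 ≡ 1 (mod 4), exponent 1.
All primes ≡ 3 (mod 4) appear to even exponent (or don't appear), so by the two-squares theorem n IS expressible as a sum of two squares.
Step 3: Build a representation. Here n = 13 · 61 · 109 is a product of primes ≡ 1 (mod 4). Each prime p ≡ 1 (mod 4) is itself a sum of two squares; find a² by testing p − a² for a perfect square:
  13: 13 − 1² = 12, 13 − 2² = 9 = 3² ⇒ 13 = 2² + 3².
  61: 61 − 1² = 60, 61 − 2² = 57, 61 − 3² = 52, 61 − 4² = 45, 61 − 5² = 36 = 6² ⇒ 61 = 5² + 6².
  109: 109 − 1² = 108, 109 − 2² = 105, 109 − 3² = 100 = 10² ⇒ 109 = 3² + 10².
  Combine using the Brahmagupta–Fibonacci identity (a² + b²)(c² + d²) = (ac − bd)² + (ad + bc)² = (ac + bd)² + (ad − bc)²:
  13 · 61 = 793: from (2² + 3²)(5² + 6²), take (2·5 − 3·6, 2·6 + 3·5) = (10 − 18, 12 + 15) = (-8, 27); dropping signs (only squares matter) gives (8, 27); check 8² + 27² = 64 + 729 = 793 ✓.
  793 · 109 = 86437: from (8² + 27²)(3² + 10²), take (8·3 − 27·10, 8·10 + 27·3) = (24 − 270, 80 + 81) = (-246, 161); dropping signs (only squares matter) gives (246, 161); check 246² + 161² = 60516 + 25921 = 86437 ✓.
Step 4: Order so x ≤ y and verify: 161² + 246² = 25921 + 60516 = 86437 = n. ✓

n = 86437 = 161² + 246² (one valid representation with x ≤ y).


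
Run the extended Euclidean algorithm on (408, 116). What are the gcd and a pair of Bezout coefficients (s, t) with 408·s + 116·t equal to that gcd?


Euclidean algorithm on (408, 116) — divide until remainder is 0:
  408 = 3 · 116 + 60
  116 = 1 · 60 + 56
  60 = 1 · 56 + 4
  56 = 14 · 4 + 0
gcd(408, 116) = 4.
Track Bezout coefficients alongside the remainders: start with r₀ = 408 = a·1 + b·0 (s = 1, t = 0) and r₁ = 116 = a·0 + b·1 (s = 0, t = 1); each new remainder r_{k+1} = r_{k-1} − q_k·r_k inherits s_{k+1} = s_{k-1} − q_k·s_k, t_{k+1} = t_{k-1} − q_k·t_k, so r_k = a·s_k + b·t_k at every step:
  q = 3: r = 60, s = 1 − 3·0 = 1, t = 0 − 3·1 = -3  (check: 408·1 + 116·(-3) = 60)
  q = 1: r = 56, s = 0 − 1·1 = -1, t = 1 − 1·(-3) = 4  (check: 408·(-1) + 116·4 = 56)
  q = 1: r = 4, s = 1 − 1·(-1) = 2, t = -3 − 1·4 = -7  (check: 408·2 + 116·(-7) = 4)
The row with r = 4 (the gcd) gives the Bezout coefficients s = 2, t = -7.
Result: 408 · (2) + 116 · (-7) = 4.

gcd(408, 116) = 4; s = 2, t = -7 (check: 408·2 + 116·(-7) = 4).


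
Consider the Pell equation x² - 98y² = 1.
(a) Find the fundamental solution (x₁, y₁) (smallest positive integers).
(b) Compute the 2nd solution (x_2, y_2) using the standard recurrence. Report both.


Step 1: Find the fundamental solution (x₁, y₁) of x² - 98y² = 1.
  Expand √98 as a continued fraction. a₀ = ⌊√98⌋ = 9; iterate m_{k+1} = d_k·a_k − m_k, d_{k+1} = (98 − m_{k+1}²)/d_k, a_{k+1} = ⌊(a₀ + m_{k+1})/d_{k+1}⌋ (starting m₀ = 0, d₀ = 1), with convergents p_k = a_k·p_{k-1} + p_{k-2}, q_k = a_k·q_{k-1} + q_{k-2} (p₋₁ = 1, q₋₁ = 0):
  k = 0: a₀ = 9; p₀/q₀ = 9/1; p₀² − 98·q₀² = 81 − 98 = -17.
  k = 1: m = 9, d = 17, a = ⌊(9 + 9)/17⌋ = 1; p/q = (1·9 + 1)/(1·1 + 0) = 10/1; p² − 98·q² = 100 − 98 = 2.
  k = 2: m = 8, d = 2, a = ⌊(9 + 8)/2⌋ = 8; p/q = (8·10 + 9)/(8·1 + 1) = 89/9; p² − 98·q² = 7921 − 7938 = -17.
  k = 3: m = 8, d = 17, a = ⌊(9 + 8)/17⌋ = 1; p/q = (1·89 + 10)/(1·9 + 1) = 99/10; p² − 98·q² = 9801 − 9800 = 1.
  The first convergent with p² − 98·q² = 1 gives the fundamental solution (x₁, y₁) = (99, 10).
Step 2: Apply the recurrence (x_{n+1}, y_{n+1}) = (x₁x_n + 98y₁y_n, x₁y_n + y₁x_n) repeatedly.
  From (x_1, y_1) = (99, 10): x_2 = 99·99 + 98·10·10 = 19601; y_2 = 99·10 + 10·99 = 1980.
Step 3: Verify x_2² - 98·y_2² = 384199201 - 384199200 = 1 (should be 1). ✓

(x_1, y_1) = (99, 10); (x_2, y_2) = (19601, 1980).


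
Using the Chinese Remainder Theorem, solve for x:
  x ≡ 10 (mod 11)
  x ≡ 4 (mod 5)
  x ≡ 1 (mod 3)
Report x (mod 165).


Moduli 11, 5, 3 are pairwise coprime; by CRT there is a unique solution modulo M = 11 · 5 · 3 = 165.
Solve pairwise, accumulating the modulus:
  Start with x ≡ 10 (mod 11).
  Combine with x ≡ 4 (mod 5): since gcd(11, 5) = 1, we get a unique residue mod 55.
    Write x = 10 + 11·t and substitute into x ≡ 4 (mod 5): 11·t ≡ 4 − 10 = -6 (mod 5).
    Reduce coefficients mod 5: 1·t ≡ 4 (mod 5).
    So t ≡ 4 (mod 5).
    Then x = 10 + 11·4 = 54, valid modulo lcm(11, 5) = 55: x ≡ 54 (mod 55).
  Combine with x ≡ 1 (mod 3): since gcd(55, 3) = 1, we get a unique residue mod 165.
    Write x = 54 + 55·t and substitute into x ≡ 1 (mod 3): 55·t ≡ 1 − 54 = -53 (mod 3).
    Reduce coefficients mod 3: 1·t ≡ 1 (mod 3).
    So t ≡ 1 (mod 3).
    Then x = 54 + 55·1 = 109, valid modulo lcm(55, 3) = 165: x ≡ 109 (mod 165).
Verify: 109 mod 11 = 10 ✓, 109 mod 5 = 4 ✓, 109 mod 3 = 1 ✓.

x ≡ 109 (mod 165).


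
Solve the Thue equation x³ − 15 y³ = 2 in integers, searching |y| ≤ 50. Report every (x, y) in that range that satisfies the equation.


The equation is x³ - 15y³ = 2. For fixed y, x³ = 15·y³ + 2, so a solution requires the RHS to be a perfect cube.
Strategy: iterate y from -50 to 50, compute RHS = 15·y³ + 2, and check whether it is a (positive or negative) perfect cube.
Check small values of y:
  y = 0: RHS = 2 is not a perfect cube.
  y = 1: RHS = 17 is not a perfect cube.
  y = -1: RHS = -13 is not a perfect cube.
  y = 2: RHS = 122 is not a perfect cube.
  y = -2: RHS = -118 is not a perfect cube.
  y = 3: RHS = 407 is not a perfect cube.
  y = -3: RHS = -403 is not a perfect cube.
Continuing the search up to |y| = 50 finds no solutions either.
No (x, y) in the scanned range satisfies the equation.

No integer solutions with |y| ≤ 50.


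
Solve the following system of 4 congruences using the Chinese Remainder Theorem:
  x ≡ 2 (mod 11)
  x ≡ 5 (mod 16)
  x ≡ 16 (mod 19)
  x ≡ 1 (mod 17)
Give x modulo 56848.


Product of moduli M = 11 · 16 · 19 · 17 = 56848.
Merge one congruence at a time:
  Start: x ≡ 2 (mod 11).
  Combine with x ≡ 5 (mod 16); new modulus lcm = 176.
    Write x = 2 + 11·t and substitute into x ≡ 5 (mod 16): 11·t ≡ 5 − 2 = 3 (mod 16).
    The inverse of 11 mod 16 is 3 (since 11·3 = 33 = 2·16 + 1), so t ≡ 3·3 = 9 ≡ 9 (mod 16).
    Then x = 2 + 11·9 = 101, valid modulo lcm(11, 16) = 176: x ≡ 101 (mod 176).
  Combine with x ≡ 16 (mod 19); new modulus lcm = 3344.
    Write x = 101 + 176·t and substitute into x ≡ 16 (mod 19): 176·t ≡ 16 − 101 = -85 (mod 19).
    Reduce coefficients mod 19: 5·t ≡ 10 (mod 19).
    The inverse of 5 mod 19 is 4 (since 5·4 = 20 = 1·19 + 1), so t ≡ 4·10 = 40 ≡ 2 (mod 19).
    Then x = 101 + 176·2 = 453, valid modulo lcm(176, 19) = 3344: x ≡ 453 (mod 3344).
  Combine with x ≡ 1 (mod 17); new modulus lcm = 56848.
    Write x = 453 + 3344·t and substitute into x ≡ 1 (mod 17): 3344·t ≡ 1 − 453 = -452 (mod 17).
    Reduce coefficients mod 17: 12·t ≡ 7 (mod 17).
    The inverse of 12 mod 17 is 10 (since 12·10 = 120 = 7·17 + 1), so t ≡ 10·7 = 70 ≡ 2 (mod 17).
    Then x = 453 + 3344·2 = 7141, valid modulo lcm(3344, 17) = 56848: x ≡ 7141 (mod 56848).
Verify against each original: 7141 mod 11 = 2, 7141 mod 16 = 5, 7141 mod 19 = 16, 7141 mod 17 = 1.

x ≡ 7141 (mod 56848).


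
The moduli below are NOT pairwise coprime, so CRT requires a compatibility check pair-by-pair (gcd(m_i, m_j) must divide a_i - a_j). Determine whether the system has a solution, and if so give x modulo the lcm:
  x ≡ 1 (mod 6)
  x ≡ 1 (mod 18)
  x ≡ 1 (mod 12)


Moduli 6, 18, 12 are not pairwise coprime, so CRT works modulo lcm(m_i) when all pairwise compatibility conditions hold.
Pairwise compatibility: gcd(m_i, m_j) must divide a_i - a_j for every pair.
Merge one congruence at a time:
  Start: x ≡ 1 (mod 6).
  Combine with x ≡ 1 (mod 18): gcd(6, 18) = 6; 1 - 1 = 0, which IS divisible by 6, so compatible.
    Write x = 1 + 6·t and substitute into x ≡ 1 (mod 18): 6·t ≡ 1 − 1 = 0 (mod 18).
    Divide the congruence (and modulus) by g = 6: 1·t ≡ 0 (mod 3).
    So t ≡ 0 (mod 3).
    Then x = 1 + 6·0 = 1, valid modulo lcm(6, 18) = 18: x ≡ 1 (mod 18).
  Combine with x ≡ 1 (mod 12): gcd(18, 12) = 6; 1 - 1 = 0, which IS divisible by 6, so compatible.
    Write x = 1 + 18·t and substitute into x ≡ 1 (mod 12): 18·t ≡ 1 − 1 = 0 (mod 12).
    Divide the congruence (and modulus) by g = 6: 3·t ≡ 0 (mod 2).
    Reduce coefficients mod 2: 1·t ≡ 0 (mod 2).
    So t ≡ 0 (mod 2).
    Then x = 1 + 18·0 = 1, valid modulo lcm(18, 12) = 36: x ≡ 1 (mod 36).
Verify: 1 mod 6 = 1, 1 mod 18 = 1, 1 mod 12 = 1.

x ≡ 1 (mod 36).


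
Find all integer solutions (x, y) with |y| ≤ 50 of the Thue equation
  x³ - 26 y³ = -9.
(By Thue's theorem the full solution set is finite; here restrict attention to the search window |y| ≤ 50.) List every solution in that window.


The equation is x³ - 26y³ = -9. For fixed y, x³ = 26·y³ − 9, so a solution requires the RHS to be a perfect cube.
Strategy: iterate y from -50 to 50, compute RHS = 26·y³ − 9, and check whether it is a (positive or negative) perfect cube.
Check small values of y:
  y = 0: RHS = -9 is not a perfect cube.
  y = 1: RHS = 17 is not a perfect cube.
  y = -1: RHS = -35 is not a perfect cube.
  y = 2: RHS = 199 is not a perfect cube.
  y = -2: RHS = -217 is not a perfect cube.
  y = 3: RHS = 693 is not a perfect cube.
  y = -3: RHS = -711 is not a perfect cube.
Continuing the search up to |y| = 50 finds no solutions either.
No (x, y) in the scanned range satisfies the equation.

No integer solutions with |y| ≤ 50.


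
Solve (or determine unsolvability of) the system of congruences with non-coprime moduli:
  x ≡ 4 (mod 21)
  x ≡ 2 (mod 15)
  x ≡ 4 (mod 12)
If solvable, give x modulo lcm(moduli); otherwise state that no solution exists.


Moduli 21, 15, 12 are not pairwise coprime, so CRT works modulo lcm(m_i) when all pairwise compatibility conditions hold.
Pairwise compatibility: gcd(m_i, m_j) must divide a_i - a_j for every pair.
Merge one congruence at a time:
  Start: x ≡ 4 (mod 21).
  Combine with x ≡ 2 (mod 15): gcd(21, 15) = 3, and 2 - 4 = -2 is NOT divisible by 3.
    ⇒ system is inconsistent (no integer solution).

No solution (the system is inconsistent).


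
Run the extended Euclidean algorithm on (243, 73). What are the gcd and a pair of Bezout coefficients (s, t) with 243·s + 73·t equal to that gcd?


Euclidean algorithm on (243, 73) — divide until remainder is 0:
  243 = 3 · 73 + 24
  73 = 3 · 24 + 1
  24 = 24 · 1 + 0
gcd(243, 73) = 1.
Track Bezout coefficients alongside the remainders: start with r₀ = 243 = a·1 + b·0 (s = 1, t = 0) and r₁ = 73 = a·0 + b·1 (s = 0, t = 1); each new remainder r_{k+1} = r_{k-1} − q_k·r_k inherits s_{k+1} = s_{k-1} − q_k·s_k, t_{k+1} = t_{k-1} − q_k·t_k, so r_k = a·s_k + b·t_k at every step:
  q = 3: r = 24, s = 1 − 3·0 = 1, t = 0 − 3·1 = -3  (check: 243·1 + 73·(-3) = 24)
  q = 3: r = 1, s = 0 − 3·1 = -3, t = 1 − 3·(-3) = 10  (check: 243·(-3) + 73·10 = 1)
The row with r = 1 (the gcd) gives the Bezout coefficients s = -3, t = 10.
Result: 243 · (-3) + 73 · (10) = 1.

gcd(243, 73) = 1; s = -3, t = 10 (check: 243·(-3) + 73·10 = 1).


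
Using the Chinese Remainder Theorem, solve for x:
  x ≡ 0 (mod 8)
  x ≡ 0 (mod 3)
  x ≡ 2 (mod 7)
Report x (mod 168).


Moduli 8, 3, 7 are pairwise coprime; by CRT there is a unique solution modulo M = 8 · 3 · 7 = 168.
Solve pairwise, accumulating the modulus:
  Start with x ≡ 0 (mod 8).
  Combine with x ≡ 0 (mod 3): since gcd(8, 3) = 1, we get a unique residue mod 24.
    Write x = 0 + 8·t and substitute into x ≡ 0 (mod 3): 8·t ≡ 0 − 0 = 0 (mod 3).
    Reduce coefficients mod 3: 2·t ≡ 0 (mod 3).
    The inverse of 2 mod 3 is 2 (since 2·2 = 4 = 1·3 + 1), so t ≡ 2·0 = 0 ≡ 0 (mod 3).
    Then x = 0 + 8·0 = 0, valid modulo lcm(8, 3) = 24: x ≡ 0 (mod 24).
  Combine with x ≡ 2 (mod 7): since gcd(24, 7) = 1, we get a unique residue mod 168.
    Write x = 0 + 24·t and substitute into x ≡ 2 (mod 7): 24·t ≡ 2 − 0 = 2 (mod 7).
    Reduce coefficients mod 7: 3·t ≡ 2 (mod 7).
    The inverse of 3 mod 7 is 5 (since 3·5 = 15 = 2·7 + 1), so t ≡ 5·2 = 10 ≡ 3 (mod 7).
    Then x = 0 + 24·3 = 72, valid modulo lcm(24, 7) = 168: x ≡ 72 (mod 168).
Verify: 72 mod 8 = 0 ✓, 72 mod 3 = 0 ✓, 72 mod 7 = 2 ✓.

x ≡ 72 (mod 168).


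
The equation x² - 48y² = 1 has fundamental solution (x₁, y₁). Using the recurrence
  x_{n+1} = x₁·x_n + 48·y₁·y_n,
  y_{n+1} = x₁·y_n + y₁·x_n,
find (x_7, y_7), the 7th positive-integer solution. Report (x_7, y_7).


Step 1: Find the fundamental solution (x₁, y₁) of x² - 48y² = 1.
  Expand √48 as a continued fraction. a₀ = ⌊√48⌋ = 6; iterate m_{k+1} = d_k·a_k − m_k, d_{k+1} = (48 − m_{k+1}²)/d_k, a_{k+1} = ⌊(a₀ + m_{k+1})/d_{k+1}⌋ (starting m₀ = 0, d₀ = 1), with convergents p_k = a_k·p_{k-1} + p_{k-2}, q_k = a_k·q_{k-1} + q_{k-2} (p₋₁ = 1, q₋₁ = 0):
  k = 0: a₀ = 6; p₀/q₀ = 6/1; p₀² − 48·q₀² = 36 − 48 = -12.
  k = 1: m = 6, d = 12, a = ⌊(6 + 6)/12⌋ = 1; p/q = (1·6 + 1)/(1·1 + 0) = 7/1; p² − 48·q² = 49 − 48 = 1.
  The first convergent with p² − 48·q² = 1 gives the fundamental solution (x₁, y₁) = (7, 1).
Step 2: Apply the recurrence (x_{n+1}, y_{n+1}) = (x₁x_n + 48y₁y_n, x₁y_n + y₁x_n) repeatedly.
  From (x_1, y_1) = (7, 1): x_2 = 7·7 + 48·1·1 = 97; y_2 = 7·1 + 1·7 = 14.
  From (x_2, y_2) = (97, 14): x_3 = 7·97 + 48·1·14 = 1351; y_3 = 7·14 + 1·97 = 195.
  From (x_3, y_3) = (1351, 195): x_4 = 7·1351 + 48·1·195 = 18817; y_4 = 7·195 + 1·1351 = 2716.
  From (x_4, y_4) = (18817, 2716): x_5 = 7·18817 + 48·1·2716 = 262087; y_5 = 7·2716 + 1·18817 = 37829.
  From (x_5, y_5) = (262087, 37829): x_6 = 7·262087 + 48·1·37829 = 3650401; y_6 = 7·37829 + 1·262087 = 526890.
  From (x_6, y_6) = (3650401, 526890): x_7 = 7·3650401 + 48·1·526890 = 50843527; y_7 = 7·526890 + 1·3650401 = 7338631.
Step 3: Verify x_7² - 48·y_7² = 2585064237799729 - 2585064237799728 = 1 (should be 1). ✓

(x_1, y_1) = (7, 1); (x_7, y_7) = (50843527, 7338631).


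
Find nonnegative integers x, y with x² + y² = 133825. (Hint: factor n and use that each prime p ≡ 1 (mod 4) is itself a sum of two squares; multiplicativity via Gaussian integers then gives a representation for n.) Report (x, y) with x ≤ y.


Step 1: Factor n = 133825 = 5^2 · 53 · 101.
Step 2: Check the mod-4 condition on each prime factor: 5 ≡ 1 (mod 4), exponent 2; 53 ≡ 1 (mod 4), exponent 1; 101 ≡ 1 (mod 4), exponent 1.
All primes ≡ 3 (mod 4) appear to even exponent (or don't appear), so by the two-squares theorem n IS expressible as a sum of two squares.
Step 3: Build a representation. Group n = k² · m with k = 5 and m = 53 · 101 = 5353 (a product of primes ≡ 1 (mod 4)); a representation of m scales to one of n via (k·x)² + (k·y)² = k²(x² + y²). Each prime p ≡ 1 (mod 4) is itself a sum of two squares; find a² by testing p − a² for a perfect square:
  53: 53 − 1² = 52, 53 − 2² = 49 = 7² ⇒ 53 = 2² + 7².
  101: 101 − 1² = 100 = 10² ⇒ 101 = 1² + 10².
  Combine using the Brahmagupta–Fibonacci identity (a² + b²)(c² + d²) = (ac − bd)² + (ad + bc)² = (ac + bd)² + (ad − bc)²:
  53 · 101 = 5353: from (2² + 7²)(1² + 10²), take (2·1 − 7·10, 2·10 + 7·1) = (2 − 70, 20 + 7) = (-68, 27); dropping signs (only squares matter) gives (68, 27); check 68² + 27² = 4624 + 729 = 5353 ✓.
  Scale by k = 5: (5·68, 5·27) = (340, 135).
Step 4: Order so x ≤ y and verify: 135² + 340² = 18225 + 115600 = 133825 = n. ✓

n = 133825 = 135² + 340² (one valid representation with x ≤ y).


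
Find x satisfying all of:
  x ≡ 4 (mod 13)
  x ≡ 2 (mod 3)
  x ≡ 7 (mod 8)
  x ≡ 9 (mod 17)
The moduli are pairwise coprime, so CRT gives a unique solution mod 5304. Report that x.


Product of moduli M = 13 · 3 · 8 · 17 = 5304.
Merge one congruence at a time:
  Start: x ≡ 4 (mod 13).
  Combine with x ≡ 2 (mod 3); new modulus lcm = 39.
    Write x = 4 + 13·t and substitute into x ≡ 2 (mod 3): 13·t ≡ 2 − 4 = -2 (mod 3).
    Reduce coefficients mod 3: 1·t ≡ 1 (mod 3).
    So t ≡ 1 (mod 3).
    Then x = 4 + 13·1 = 17, valid modulo lcm(13, 3) = 39: x ≡ 17 (mod 39).
  Combine with x ≡ 7 (mod 8); new modulus lcm = 312.
    Write x = 17 + 39·t and substitute into x ≡ 7 (mod 8): 39·t ≡ 7 − 17 = -10 (mod 8).
    Reduce coefficients mod 8: 7·t ≡ 6 (mod 8).
    The inverse of 7 mod 8 is 7 (since 7·7 = 49 = 6·8 + 1), so t ≡ 7·6 = 42 ≡ 2 (mod 8).
    Then x = 17 + 39·2 = 95, valid modulo lcm(39, 8) = 312: x ≡ 95 (mod 312).
  Combine with x ≡ 9 (mod 17); new modulus lcm = 5304.
    Write x = 95 + 312·t and substitute into x ≡ 9 (mod 17): 312·t ≡ 9 − 95 = -86 (mod 17).
    Reduce coefficients mod 17: 6·t ≡ 16 (mod 17).
    The inverse of 6 mod 17 is 3 (since 6·3 = 18 = 1·17 + 1), so t ≡ 3·16 = 48 ≡ 14 (mod 17).
    Then x = 95 + 312·14 = 4463, valid modulo lcm(312, 17) = 5304: x ≡ 4463 (mod 5304).
Verify against each original: 4463 mod 13 = 4, 4463 mod 3 = 2, 4463 mod 8 = 7, 4463 mod 17 = 9.

x ≡ 4463 (mod 5304).


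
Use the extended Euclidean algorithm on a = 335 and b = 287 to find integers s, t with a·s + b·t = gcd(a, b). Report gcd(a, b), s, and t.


Euclidean algorithm on (335, 287) — divide until remainder is 0:
  335 = 1 · 287 + 48
  287 = 5 · 48 + 47
  48 = 1 · 47 + 1
  47 = 47 · 1 + 0
gcd(335, 287) = 1.
Track Bezout coefficients alongside the remainders: start with r₀ = 335 = a·1 + b·0 (s = 1, t = 0) and r₁ = 287 = a·0 + b·1 (s = 0, t = 1); each new remainder r_{k+1} = r_{k-1} − q_k·r_k inherits s_{k+1} = s_{k-1} − q_k·s_k, t_{k+1} = t_{k-1} − q_k·t_k, so r_k = a·s_k + b·t_k at every step:
  q = 1: r = 48, s = 1 − 1·0 = 1, t = 0 − 1·1 = -1  (check: 335·1 + 287·(-1) = 48)
  q = 5: r = 47, s = 0 − 5·1 = -5, t = 1 − 5·(-1) = 6  (check: 335·(-5) + 287·6 = 47)
  q = 1: r = 1, s = 1 − 1·(-5) = 6, t = -1 − 1·6 = -7  (check: 335·6 + 287·(-7) = 1)
The row with r = 1 (the gcd) gives the Bezout coefficients s = 6, t = -7.
Result: 335 · (6) + 287 · (-7) = 1.

gcd(335, 287) = 1; s = 6, t = -7 (check: 335·6 + 287·(-7) = 1).


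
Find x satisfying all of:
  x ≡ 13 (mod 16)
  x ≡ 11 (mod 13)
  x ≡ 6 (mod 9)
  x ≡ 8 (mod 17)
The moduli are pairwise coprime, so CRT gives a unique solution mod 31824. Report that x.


Product of moduli M = 16 · 13 · 9 · 17 = 31824.
Merge one congruence at a time:
  Start: x ≡ 13 (mod 16).
  Combine with x ≡ 11 (mod 13); new modulus lcm = 208.
    Write x = 13 + 16·t and substitute into x ≡ 11 (mod 13): 16·t ≡ 11 − 13 = -2 (mod 13).
    Reduce coefficients mod 13: 3·t ≡ 11 (mod 13).
    The inverse of 3 mod 13 is 9 (since 3·9 = 27 = 2·13 + 1), so t ≡ 9·11 = 99 ≡ 8 (mod 13).
    Then x = 13 + 16·8 = 141, valid modulo lcm(16, 13) = 208: x ≡ 141 (mod 208).
  Combine with x ≡ 6 (mod 9); new modulus lcm = 1872.
    Write x = 141 + 208·t and substitute into x ≡ 6 (mod 9): 208·t ≡ 6 − 141 = -135 (mod 9).
    Reduce coefficients mod 9: 1·t ≡ 0 (mod 9).
    So t ≡ 0 (mod 9).
    Then x = 141 + 208·0 = 141, valid modulo lcm(208, 9) = 1872: x ≡ 141 (mod 1872).
  Combine with x ≡ 8 (mod 17); new modulus lcm = 31824.
    Write x = 141 + 1872·t and substitute into x ≡ 8 (mod 17): 1872·t ≡ 8 − 141 = -133 (mod 17).
    Reduce coefficients mod 17: 2·t ≡ 3 (mod 17).
    The inverse of 2 mod 17 is 9 (since 2·9 = 18 = 1·17 + 1), so t ≡ 9·3 = 27 ≡ 10 (mod 17).
    Then x = 141 + 1872·10 = 18861, valid modulo lcm(1872, 17) = 31824: x ≡ 18861 (mod 31824).
Verify against each original: 18861 mod 16 = 13, 18861 mod 13 = 11, 18861 mod 9 = 6, 18861 mod 17 = 8.

x ≡ 18861 (mod 31824).


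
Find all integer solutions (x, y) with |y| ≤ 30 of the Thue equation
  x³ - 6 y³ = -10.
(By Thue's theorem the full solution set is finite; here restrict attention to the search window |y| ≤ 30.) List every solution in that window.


The equation is x³ - 6y³ = -10. For fixed y, x³ = 6·y³ − 10, so a solution requires the RHS to be a perfect cube.
Strategy: iterate y from -30 to 30, compute RHS = 6·y³ − 10, and check whether it is a (positive or negative) perfect cube.
Check small values of y:
  y = 0: RHS = -10 is not a perfect cube.
  y = 1: RHS = -4 is not a perfect cube.
  y = -1: RHS = -16 is not a perfect cube.
  y = 2: RHS = 38 is not a perfect cube.
  y = -2: RHS = -58 is not a perfect cube.
  y = 3: RHS = 152 is not a perfect cube.
  y = -3: RHS = -172 is not a perfect cube.
Continuing the search up to |y| = 30 finds no solutions either.
No (x, y) in the scanned range satisfies the equation.

No integer solutions with |y| ≤ 30.


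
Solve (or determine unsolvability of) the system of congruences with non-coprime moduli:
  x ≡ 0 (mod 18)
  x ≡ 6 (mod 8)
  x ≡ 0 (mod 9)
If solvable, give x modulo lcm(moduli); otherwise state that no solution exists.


Moduli 18, 8, 9 are not pairwise coprime, so CRT works modulo lcm(m_i) when all pairwise compatibility conditions hold.
Pairwise compatibility: gcd(m_i, m_j) must divide a_i - a_j for every pair.
Merge one congruence at a time:
  Start: x ≡ 0 (mod 18).
  Combine with x ≡ 6 (mod 8): gcd(18, 8) = 2; 6 - 0 = 6, which IS divisible by 2, so compatible.
    Write x = 0 + 18·t and substitute into x ≡ 6 (mod 8): 18·t ≡ 6 − 0 = 6 (mod 8).
    Divide the congruence (and modulus) by g = 2: 9·t ≡ 3 (mod 4).
    Reduce coefficients mod 4: 1·t ≡ 3 (mod 4).
    So t ≡ 3 (mod 4).
    Then x = 0 + 18·3 = 54, valid modulo lcm(18, 8) = 72: x ≡ 54 (mod 72).
  Combine with x ≡ 0 (mod 9): gcd(72, 9) = 9; 0 - 54 = -54, which IS divisible by 9, so compatible.
    Write x = 54 + 72·t and substitute into x ≡ 0 (mod 9): 72·t ≡ 0 − 54 = -54 (mod 9).
    Divide the congruence (and modulus) by g = 9: 8·t ≡ -6 (mod 1).
    Modulo 1 every t works; take t = 0.
    Then x = 54 + 72·0 = 54, valid modulo lcm(72, 9) = 72: x ≡ 54 (mod 72).
Verify: 54 mod 18 = 0, 54 mod 8 = 6, 54 mod 9 = 0.

x ≡ 54 (mod 72).


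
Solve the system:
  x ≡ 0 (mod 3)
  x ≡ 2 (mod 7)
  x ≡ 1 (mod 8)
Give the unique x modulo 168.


Moduli 3, 7, 8 are pairwise coprime; by CRT there is a unique solution modulo M = 3 · 7 · 8 = 168.
Solve pairwise, accumulating the modulus:
  Start with x ≡ 0 (mod 3).
  Combine with x ≡ 2 (mod 7): since gcd(3, 7) = 1, we get a unique residue mod 21.
    Write x = 0 + 3·t and substitute into x ≡ 2 (mod 7): 3·t ≡ 2 − 0 = 2 (mod 7).
    The inverse of 3 mod 7 is 5 (since 3·5 = 15 = 2·7 + 1), so t ≡ 5·2 = 10 ≡ 3 (mod 7).
    Then x = 0 + 3·3 = 9, valid modulo lcm(3, 7) = 21: x ≡ 9 (mod 21).
  Combine with x ≡ 1 (mod 8): since gcd(21, 8) = 1, we get a unique residue mod 168.
    Write x = 9 + 21·t and substitute into x ≡ 1 (mod 8): 21·t ≡ 1 − 9 = -8 (mod 8).
    Reduce coefficients mod 8: 5·t ≡ 0 (mod 8).
    The inverse of 5 mod 8 is 5 (since 5·5 = 25 = 3·8 + 1), so t ≡ 5·0 = 0 ≡ 0 (mod 8).
    Then x = 9 + 21·0 = 9, valid modulo lcm(21, 8) = 168: x ≡ 9 (mod 168).
Verify: 9 mod 3 = 0 ✓, 9 mod 7 = 2 ✓, 9 mod 8 = 1 ✓.

x ≡ 9 (mod 168).


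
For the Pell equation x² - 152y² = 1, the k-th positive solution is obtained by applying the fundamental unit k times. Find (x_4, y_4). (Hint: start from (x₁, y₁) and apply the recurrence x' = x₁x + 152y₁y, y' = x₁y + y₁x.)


Step 1: Find the fundamental solution (x₁, y₁) of x² - 152y² = 1.
  Expand √152 as a continued fraction. a₀ = ⌊√152⌋ = 12; iterate m_{k+1} = d_k·a_k − m_k, d_{k+1} = (152 − m_{k+1}²)/d_k, a_{k+1} = ⌊(a₀ + m_{k+1})/d_{k+1}⌋ (starting m₀ = 0, d₀ = 1), with convergents p_k = a_k·p_{k-1} + p_{k-2}, q_k = a_k·q_{k-1} + q_{k-2} (p₋₁ = 1, q₋₁ = 0):
  k = 0: a₀ = 12; p₀/q₀ = 12/1; p₀² − 152·q₀² = 144 − 152 = -8.
  k = 1: m = 12, d = 8, a = ⌊(12 + 12)/8⌋ = 3; p/q = (3·12 + 1)/(3·1 + 0) = 37/3; p² − 152·q² = 1369 − 1368 = 1.
  The first convergent with p² − 152·q² = 1 gives the fundamental solution (x₁, y₁) = (37, 3).
Step 2: Apply the recurrence (x_{n+1}, y_{n+1}) = (x₁x_n + 152y₁y_n, x₁y_n + y₁x_n) repeatedly.
  From (x_1, y_1) = (37, 3): x_2 = 37·37 + 152·3·3 = 2737; y_2 = 37·3 + 3·37 = 222.
  From (x_2, y_2) = (2737, 222): x_3 = 37·2737 + 152·3·222 = 202501; y_3 = 37·222 + 3·2737 = 16425.
  From (x_3, y_3) = (202501, 16425): x_4 = 37·202501 + 152·3·16425 = 14982337; y_4 = 37·16425 + 3·202501 = 1215228.
Step 3: Verify x_4² - 152·y_4² = 224470421981569 - 224470421981568 = 1 (should be 1). ✓

(x_1, y_1) = (37, 3); (x_4, y_4) = (14982337, 1215228).


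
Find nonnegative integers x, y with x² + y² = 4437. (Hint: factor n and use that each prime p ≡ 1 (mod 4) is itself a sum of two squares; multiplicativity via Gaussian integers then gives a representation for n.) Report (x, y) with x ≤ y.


Step 1: Factor n = 4437 = 3^2 · 17 · 29.
Step 2: Check the mod-4 condition on each prime factor: 3 ≡ 3 (mod 4), exponent 2 (must be even); 17 ≡ 1 (mod 4), exponent 1; 29 ≡ 1 (mod 4), exponent 1.
All primes ≡ 3 (mod 4) appear to even exponent (or don't appear), so by the two-squares theorem n IS expressible as a sum of two squares.
Step 3: Build a representation. Group n = k² · m with k = 3 and m = 17 · 29 = 493 (a product of primes ≡ 1 (mod 4)); a representation of m scales to one of n via (k·x)² + (k·y)² = k²(x² + y²). Each prime p ≡ 1 (mod 4) is itself a sum of two squares; find a² by testing p − a² for a perfect square:
  17: 17 − 1² = 16 = 4² ⇒ 17 = 1² + 4².
  29: 29 − 1² = 28, 29 − 2² = 25 = 5² ⇒ 29 = 2² + 5².
  Combine using the Brahmagupta–Fibonacci identity (a² + b²)(c² + d²) = (ac − bd)² + (ad + bc)² = (ac + bd)² + (ad − bc)²:
  17 · 29 = 493: from (1² + 4²)(2² + 5²), take (1·2 − 4·5, 1·5 + 4·2) = (2 − 20, 5 + 8) = (-18, 13); dropping signs (only squares matter) gives (18, 13); check 18² + 13² = 324 + 169 = 493 ✓.
  Scale by k = 3: (3·18, 3·13) = (54, 39).
Step 4: Order so x ≤ y and verify: 39² + 54² = 1521 + 2916 = 4437 = n. ✓

n = 4437 = 39² + 54² (one valid representation with x ≤ y).


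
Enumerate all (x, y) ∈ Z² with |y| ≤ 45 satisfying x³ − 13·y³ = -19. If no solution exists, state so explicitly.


The equation is x³ - 13y³ = -19. For fixed y, x³ = 13·y³ − 19, so a solution requires the RHS to be a perfect cube.
Strategy: iterate y from -45 to 45, compute RHS = 13·y³ − 19, and check whether it is a (positive or negative) perfect cube.
Check small values of y:
  y = 0: RHS = -19 is not a perfect cube.
  y = 1: RHS = -6 is not a perfect cube.
  y = -1: RHS = -32 is not a perfect cube.
  y = 2: RHS = 85 is not a perfect cube.
  y = -2: RHS = -123 is not a perfect cube.
  y = 3: RHS = 332 is not a perfect cube.
  y = -3: RHS = -370 is not a perfect cube.
Continuing the search up to |y| = 45 finds no solutions either.
No (x, y) in the scanned range satisfies the equation.

No integer solutions with |y| ≤ 45.


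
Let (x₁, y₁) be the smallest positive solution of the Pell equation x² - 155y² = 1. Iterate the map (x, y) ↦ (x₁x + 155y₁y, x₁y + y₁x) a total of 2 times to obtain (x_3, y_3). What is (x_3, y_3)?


Step 1: Find the fundamental solution (x₁, y₁) of x² - 155y² = 1.
  Expand √155 as a continued fraction. a₀ = ⌊√155⌋ = 12; iterate m_{k+1} = d_k·a_k − m_k, d_{k+1} = (155 − m_{k+1}²)/d_k, a_{k+1} = ⌊(a₀ + m_{k+1})/d_{k+1}⌋ (starting m₀ = 0, d₀ = 1), with convergents p_k = a_k·p_{k-1} + p_{k-2}, q_k = a_k·q_{k-1} + q_{k-2} (p₋₁ = 1, q₋₁ = 0):
  k = 0: a₀ = 12; p₀/q₀ = 12/1; p₀² − 155·q₀² = 144 − 155 = -11.
  k = 1: m = 12, d = 11, a = ⌊(12 + 12)/11⌋ = 2; p/q = (2·12 + 1)/(2·1 + 0) = 25/2; p² − 155·q² = 625 − 620 = 5.
  k = 2: m = 10, d = 5, a = ⌊(12 + 10)/5⌋ = 4; p/q = (4·25 + 12)/(4·2 + 1) = 112/9; p² − 155·q² = 12544 − 12555 = -11.
  k = 3: m = 10, d = 11, a = ⌊(12 + 10)/11⌋ = 2; p/q = (2·112 + 25)/(2·9 + 2) = 249/20; p² − 155·q² = 62001 − 62000 = 1.
  The first convergent with p² − 155·q² = 1 gives the fundamental solution (x₁, y₁) = (249, 20).
Step 2: Apply the recurrence (x_{n+1}, y_{n+1}) = (x₁x_n + 155y₁y_n, x₁y_n + y₁x_n) repeatedly.
  From (x_1, y_1) = (249, 20): x_2 = 249·249 + 155·20·20 = 124001; y_2 = 249·20 + 20·249 = 9960.
  From (x_2, y_2) = (124001, 9960): x_3 = 249·124001 + 155·20·9960 = 61752249; y_3 = 249·9960 + 20·124001 = 4960060.
Step 3: Verify x_3² - 155·y_3² = 3813340256558001 - 3813340256558000 = 1 (should be 1). ✓

(x_1, y_1) = (249, 20); (x_3, y_3) = (61752249, 4960060).


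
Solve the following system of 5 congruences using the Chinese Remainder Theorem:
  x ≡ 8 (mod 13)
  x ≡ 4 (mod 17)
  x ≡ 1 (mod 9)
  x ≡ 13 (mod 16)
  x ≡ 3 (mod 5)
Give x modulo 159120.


Product of moduli M = 13 · 17 · 9 · 16 · 5 = 159120.
Merge one congruence at a time:
  Start: x ≡ 8 (mod 13).
  Combine with x ≡ 4 (mod 17); new modulus lcm = 221.
    Write x = 8 + 13·t and substitute into x ≡ 4 (mod 17): 13·t ≡ 4 − 8 = -4 (mod 17).
    Reduce coefficients mod 17: 13·t ≡ 13 (mod 17).
    The inverse of 13 mod 17 is 4 (since 13·4 = 52 = 3·17 + 1), so t ≡ 4·13 = 52 ≡ 1 (mod 17).
    Then x = 8 + 13·1 = 21, valid modulo lcm(13, 17) = 221: x ≡ 21 (mod 221).
  Combine with x ≡ 1 (mod 9); new modulus lcm = 1989.
    Write x = 21 + 221·t and substitute into x ≡ 1 (mod 9): 221·t ≡ 1 − 21 = -20 (mod 9).
    Reduce coefficients mod 9: 5·t ≡ 7 (mod 9).
    The inverse of 5 mod 9 is 2 (since 5·2 = 10 = 1·9 + 1), so t ≡ 2·7 = 14 ≡ 5 (mod 9).
    Then x = 21 + 221·5 = 1126, valid modulo lcm(221, 9) = 1989: x ≡ 1126 (mod 1989).
  Combine with x ≡ 13 (mod 16); new modulus lcm = 31824.
    Write x = 1126 + 1989·t and substitute into x ≡ 13 (mod 16): 1989·t ≡ 13 − 1126 = -1113 (mod 16).
    Reduce coefficients mod 16: 5·t ≡ 7 (mod 16).
    The inverse of 5 mod 16 is 13 (since 5·13 = 65 = 4·16 + 1), so t ≡ 13·7 = 91 ≡ 11 (mod 16).
    Then x = 1126 + 1989·11 = 23005, valid modulo lcm(1989, 16) = 31824: x ≡ 23005 (mod 31824).
  Combine with x ≡ 3 (mod 5); new modulus lcm = 159120.
    Write x = 23005 + 31824·t and substitute into x ≡ 3 (mod 5): 31824·t ≡ 3 − 23005 = -23002 (mod 5).
    Reduce coefficients mod 5: 4·t ≡ 3 (mod 5).
    The inverse of 4 mod 5 is 4 (since 4·4 = 16 = 3·5 + 1), so t ≡ 4·3 = 12 ≡ 2 (mod 5).
    Then x = 23005 + 31824·2 = 86653, valid modulo lcm(31824, 5) = 159120: x ≡ 86653 (mod 159120).
Verify against each original: 86653 mod 13 = 8, 86653 mod 17 = 4, 86653 mod 9 = 1, 86653 mod 16 = 13, 86653 mod 5 = 3.

x ≡ 86653 (mod 159120).
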